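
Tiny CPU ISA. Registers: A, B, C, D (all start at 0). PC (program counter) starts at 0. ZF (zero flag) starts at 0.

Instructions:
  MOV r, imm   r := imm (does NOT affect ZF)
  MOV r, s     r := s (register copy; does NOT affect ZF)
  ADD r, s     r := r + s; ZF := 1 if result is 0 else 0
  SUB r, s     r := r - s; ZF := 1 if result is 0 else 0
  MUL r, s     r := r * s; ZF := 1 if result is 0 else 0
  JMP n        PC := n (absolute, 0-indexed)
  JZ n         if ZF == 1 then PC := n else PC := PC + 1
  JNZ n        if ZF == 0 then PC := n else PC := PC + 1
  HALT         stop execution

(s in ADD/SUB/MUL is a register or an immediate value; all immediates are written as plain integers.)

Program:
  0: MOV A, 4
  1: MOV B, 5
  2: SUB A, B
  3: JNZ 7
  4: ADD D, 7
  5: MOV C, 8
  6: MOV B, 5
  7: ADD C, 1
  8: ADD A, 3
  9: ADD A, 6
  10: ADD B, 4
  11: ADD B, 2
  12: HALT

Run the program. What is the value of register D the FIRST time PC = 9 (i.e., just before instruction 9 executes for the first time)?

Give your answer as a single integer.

Step 1: PC=0 exec 'MOV A, 4'. After: A=4 B=0 C=0 D=0 ZF=0 PC=1
Step 2: PC=1 exec 'MOV B, 5'. After: A=4 B=5 C=0 D=0 ZF=0 PC=2
Step 3: PC=2 exec 'SUB A, B'. After: A=-1 B=5 C=0 D=0 ZF=0 PC=3
Step 4: PC=3 exec 'JNZ 7'. After: A=-1 B=5 C=0 D=0 ZF=0 PC=7
Step 5: PC=7 exec 'ADD C, 1'. After: A=-1 B=5 C=1 D=0 ZF=0 PC=8
Step 6: PC=8 exec 'ADD A, 3'. After: A=2 B=5 C=1 D=0 ZF=0 PC=9
First time PC=9: D=0

0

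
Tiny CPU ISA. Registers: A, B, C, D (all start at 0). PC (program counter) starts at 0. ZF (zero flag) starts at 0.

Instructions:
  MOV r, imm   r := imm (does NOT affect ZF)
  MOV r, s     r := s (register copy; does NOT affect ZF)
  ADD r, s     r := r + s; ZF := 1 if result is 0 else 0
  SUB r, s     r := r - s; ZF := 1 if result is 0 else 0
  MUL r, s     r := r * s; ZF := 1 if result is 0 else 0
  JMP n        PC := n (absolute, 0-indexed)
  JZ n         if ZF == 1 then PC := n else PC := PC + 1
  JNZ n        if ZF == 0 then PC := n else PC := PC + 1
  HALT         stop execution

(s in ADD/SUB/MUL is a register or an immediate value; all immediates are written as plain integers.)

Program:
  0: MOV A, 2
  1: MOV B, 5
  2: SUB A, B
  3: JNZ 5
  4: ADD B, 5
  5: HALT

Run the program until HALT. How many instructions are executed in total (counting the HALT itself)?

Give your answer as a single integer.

Answer: 5

Derivation:
Step 1: PC=0 exec 'MOV A, 2'. After: A=2 B=0 C=0 D=0 ZF=0 PC=1
Step 2: PC=1 exec 'MOV B, 5'. After: A=2 B=5 C=0 D=0 ZF=0 PC=2
Step 3: PC=2 exec 'SUB A, B'. After: A=-3 B=5 C=0 D=0 ZF=0 PC=3
Step 4: PC=3 exec 'JNZ 5'. After: A=-3 B=5 C=0 D=0 ZF=0 PC=5
Step 5: PC=5 exec 'HALT'. After: A=-3 B=5 C=0 D=0 ZF=0 PC=5 HALTED
Total instructions executed: 5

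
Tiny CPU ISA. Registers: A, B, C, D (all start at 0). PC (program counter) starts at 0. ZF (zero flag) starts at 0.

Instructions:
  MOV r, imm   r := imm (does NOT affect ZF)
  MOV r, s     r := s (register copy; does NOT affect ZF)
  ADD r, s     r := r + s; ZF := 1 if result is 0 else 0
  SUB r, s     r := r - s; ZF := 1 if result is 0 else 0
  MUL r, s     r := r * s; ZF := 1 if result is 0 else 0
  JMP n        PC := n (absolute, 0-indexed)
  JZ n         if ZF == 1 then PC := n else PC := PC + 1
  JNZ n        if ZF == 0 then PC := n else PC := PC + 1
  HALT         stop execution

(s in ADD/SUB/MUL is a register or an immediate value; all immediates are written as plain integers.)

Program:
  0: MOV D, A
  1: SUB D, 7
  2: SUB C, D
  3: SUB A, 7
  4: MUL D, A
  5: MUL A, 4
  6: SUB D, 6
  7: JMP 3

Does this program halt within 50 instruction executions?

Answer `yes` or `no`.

Step 1: PC=0 exec 'MOV D, A'. After: A=0 B=0 C=0 D=0 ZF=0 PC=1
Step 2: PC=1 exec 'SUB D, 7'. After: A=0 B=0 C=0 D=-7 ZF=0 PC=2
Step 3: PC=2 exec 'SUB C, D'. After: A=0 B=0 C=7 D=-7 ZF=0 PC=3
Step 4: PC=3 exec 'SUB A, 7'. After: A=-7 B=0 C=7 D=-7 ZF=0 PC=4
Step 5: PC=4 exec 'MUL D, A'. After: A=-7 B=0 C=7 D=49 ZF=0 PC=5
Step 6: PC=5 exec 'MUL A, 4'. After: A=-28 B=0 C=7 D=49 ZF=0 PC=6
Step 7: PC=6 exec 'SUB D, 6'. After: A=-28 B=0 C=7 D=43 ZF=0 PC=7
Step 8: PC=7 exec 'JMP 3'. After: A=-28 B=0 C=7 D=43 ZF=0 PC=3
Step 9: PC=3 exec 'SUB A, 7'. After: A=-35 B=0 C=7 D=43 ZF=0 PC=4
Step 10: PC=4 exec 'MUL D, A'. After: A=-35 B=0 C=7 D=-1505 ZF=0 PC=5
Step 11: PC=5 exec 'MUL A, 4'. After: A=-140 B=0 C=7 D=-1505 ZF=0 PC=6
Step 12: PC=6 exec 'SUB D, 6'. After: A=-140 B=0 C=7 D=-1511 ZF=0 PC=7
Step 13: PC=7 exec 'JMP 3'. After: A=-140 B=0 C=7 D=-1511 ZF=0 PC=3
Step 14: PC=3 exec 'SUB A, 7'. After: A=-147 B=0 C=7 D=-1511 ZF=0 PC=4
Step 15: PC=4 exec 'MUL D, A'. After: A=-147 B=0 C=7 D=222117 ZF=0 PC=5
After 50 steps: not halted. PC revisits the same instructions with no path to HALT; will never halt.

Answer: no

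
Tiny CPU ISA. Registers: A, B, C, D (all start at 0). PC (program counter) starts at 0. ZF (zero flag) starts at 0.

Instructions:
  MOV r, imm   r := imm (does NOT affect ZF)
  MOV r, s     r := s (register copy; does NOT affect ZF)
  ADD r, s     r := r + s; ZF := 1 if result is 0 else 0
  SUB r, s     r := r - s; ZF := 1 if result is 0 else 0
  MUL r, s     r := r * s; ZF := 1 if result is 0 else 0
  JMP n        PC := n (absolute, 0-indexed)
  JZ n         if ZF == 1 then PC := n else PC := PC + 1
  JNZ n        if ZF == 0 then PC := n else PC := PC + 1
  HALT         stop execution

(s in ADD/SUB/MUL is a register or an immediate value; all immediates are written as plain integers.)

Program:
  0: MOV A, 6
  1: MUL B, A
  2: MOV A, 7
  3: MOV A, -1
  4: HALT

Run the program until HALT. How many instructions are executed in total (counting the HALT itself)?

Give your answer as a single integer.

Answer: 5

Derivation:
Step 1: PC=0 exec 'MOV A, 6'. After: A=6 B=0 C=0 D=0 ZF=0 PC=1
Step 2: PC=1 exec 'MUL B, A'. After: A=6 B=0 C=0 D=0 ZF=1 PC=2
Step 3: PC=2 exec 'MOV A, 7'. After: A=7 B=0 C=0 D=0 ZF=1 PC=3
Step 4: PC=3 exec 'MOV A, -1'. After: A=-1 B=0 C=0 D=0 ZF=1 PC=4
Step 5: PC=4 exec 'HALT'. After: A=-1 B=0 C=0 D=0 ZF=1 PC=4 HALTED
Total instructions executed: 5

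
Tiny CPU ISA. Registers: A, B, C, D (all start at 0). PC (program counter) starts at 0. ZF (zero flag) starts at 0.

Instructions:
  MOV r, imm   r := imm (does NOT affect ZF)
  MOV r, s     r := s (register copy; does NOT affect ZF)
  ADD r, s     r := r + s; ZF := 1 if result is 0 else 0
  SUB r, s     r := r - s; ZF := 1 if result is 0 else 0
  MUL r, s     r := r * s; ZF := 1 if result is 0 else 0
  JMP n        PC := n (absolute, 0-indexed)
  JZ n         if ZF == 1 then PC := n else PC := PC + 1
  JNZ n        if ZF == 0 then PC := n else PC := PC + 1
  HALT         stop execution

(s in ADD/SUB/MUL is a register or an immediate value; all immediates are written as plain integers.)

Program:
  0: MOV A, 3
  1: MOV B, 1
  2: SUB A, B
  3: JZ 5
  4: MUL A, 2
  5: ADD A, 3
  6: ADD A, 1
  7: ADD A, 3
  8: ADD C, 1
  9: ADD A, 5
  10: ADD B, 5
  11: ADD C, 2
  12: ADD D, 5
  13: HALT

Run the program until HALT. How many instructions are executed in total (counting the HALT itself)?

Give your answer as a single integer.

Answer: 14

Derivation:
Step 1: PC=0 exec 'MOV A, 3'. After: A=3 B=0 C=0 D=0 ZF=0 PC=1
Step 2: PC=1 exec 'MOV B, 1'. After: A=3 B=1 C=0 D=0 ZF=0 PC=2
Step 3: PC=2 exec 'SUB A, B'. After: A=2 B=1 C=0 D=0 ZF=0 PC=3
Step 4: PC=3 exec 'JZ 5'. After: A=2 B=1 C=0 D=0 ZF=0 PC=4
Step 5: PC=4 exec 'MUL A, 2'. After: A=4 B=1 C=0 D=0 ZF=0 PC=5
Step 6: PC=5 exec 'ADD A, 3'. After: A=7 B=1 C=0 D=0 ZF=0 PC=6
Step 7: PC=6 exec 'ADD A, 1'. After: A=8 B=1 C=0 D=0 ZF=0 PC=7
Step 8: PC=7 exec 'ADD A, 3'. After: A=11 B=1 C=0 D=0 ZF=0 PC=8
Step 9: PC=8 exec 'ADD C, 1'. After: A=11 B=1 C=1 D=0 ZF=0 PC=9
Step 10: PC=9 exec 'ADD A, 5'. After: A=16 B=1 C=1 D=0 ZF=0 PC=10
Step 11: PC=10 exec 'ADD B, 5'. After: A=16 B=6 C=1 D=0 ZF=0 PC=11
Step 12: PC=11 exec 'ADD C, 2'. After: A=16 B=6 C=3 D=0 ZF=0 PC=12
Step 13: PC=12 exec 'ADD D, 5'. After: A=16 B=6 C=3 D=5 ZF=0 PC=13
Step 14: PC=13 exec 'HALT'. After: A=16 B=6 C=3 D=5 ZF=0 PC=13 HALTED
Total instructions executed: 14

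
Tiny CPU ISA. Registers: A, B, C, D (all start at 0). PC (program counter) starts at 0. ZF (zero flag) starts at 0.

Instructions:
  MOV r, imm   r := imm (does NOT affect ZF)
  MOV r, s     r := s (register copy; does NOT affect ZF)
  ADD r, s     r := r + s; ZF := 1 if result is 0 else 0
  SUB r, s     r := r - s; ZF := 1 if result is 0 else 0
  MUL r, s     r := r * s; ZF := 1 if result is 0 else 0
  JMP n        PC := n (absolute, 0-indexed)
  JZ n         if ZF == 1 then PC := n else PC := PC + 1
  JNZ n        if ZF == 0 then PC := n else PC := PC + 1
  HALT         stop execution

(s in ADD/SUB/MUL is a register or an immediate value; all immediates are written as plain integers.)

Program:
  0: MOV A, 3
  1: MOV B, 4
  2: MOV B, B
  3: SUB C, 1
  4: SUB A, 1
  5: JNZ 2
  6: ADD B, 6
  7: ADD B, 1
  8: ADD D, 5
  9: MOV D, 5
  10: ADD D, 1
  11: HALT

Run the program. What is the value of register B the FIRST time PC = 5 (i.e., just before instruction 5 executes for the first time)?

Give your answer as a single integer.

Step 1: PC=0 exec 'MOV A, 3'. After: A=3 B=0 C=0 D=0 ZF=0 PC=1
Step 2: PC=1 exec 'MOV B, 4'. After: A=3 B=4 C=0 D=0 ZF=0 PC=2
Step 3: PC=2 exec 'MOV B, B'. After: A=3 B=4 C=0 D=0 ZF=0 PC=3
Step 4: PC=3 exec 'SUB C, 1'. After: A=3 B=4 C=-1 D=0 ZF=0 PC=4
Step 5: PC=4 exec 'SUB A, 1'. After: A=2 B=4 C=-1 D=0 ZF=0 PC=5
First time PC=5: B=4

4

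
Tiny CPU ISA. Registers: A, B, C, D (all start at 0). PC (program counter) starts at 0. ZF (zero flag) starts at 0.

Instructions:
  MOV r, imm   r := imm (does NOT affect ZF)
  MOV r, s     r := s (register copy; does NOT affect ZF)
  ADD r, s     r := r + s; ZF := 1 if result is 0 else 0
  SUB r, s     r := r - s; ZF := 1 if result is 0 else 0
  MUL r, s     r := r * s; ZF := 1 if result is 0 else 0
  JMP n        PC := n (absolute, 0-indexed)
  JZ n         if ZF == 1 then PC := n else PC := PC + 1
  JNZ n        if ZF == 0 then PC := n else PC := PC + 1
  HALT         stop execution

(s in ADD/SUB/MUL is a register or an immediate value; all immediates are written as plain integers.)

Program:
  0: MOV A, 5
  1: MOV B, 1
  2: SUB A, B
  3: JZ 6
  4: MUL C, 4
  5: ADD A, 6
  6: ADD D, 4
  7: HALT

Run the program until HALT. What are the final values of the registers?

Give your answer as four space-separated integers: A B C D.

Answer: 10 1 0 4

Derivation:
Step 1: PC=0 exec 'MOV A, 5'. After: A=5 B=0 C=0 D=0 ZF=0 PC=1
Step 2: PC=1 exec 'MOV B, 1'. After: A=5 B=1 C=0 D=0 ZF=0 PC=2
Step 3: PC=2 exec 'SUB A, B'. After: A=4 B=1 C=0 D=0 ZF=0 PC=3
Step 4: PC=3 exec 'JZ 6'. After: A=4 B=1 C=0 D=0 ZF=0 PC=4
Step 5: PC=4 exec 'MUL C, 4'. After: A=4 B=1 C=0 D=0 ZF=1 PC=5
Step 6: PC=5 exec 'ADD A, 6'. After: A=10 B=1 C=0 D=0 ZF=0 PC=6
Step 7: PC=6 exec 'ADD D, 4'. After: A=10 B=1 C=0 D=4 ZF=0 PC=7
Step 8: PC=7 exec 'HALT'. After: A=10 B=1 C=0 D=4 ZF=0 PC=7 HALTED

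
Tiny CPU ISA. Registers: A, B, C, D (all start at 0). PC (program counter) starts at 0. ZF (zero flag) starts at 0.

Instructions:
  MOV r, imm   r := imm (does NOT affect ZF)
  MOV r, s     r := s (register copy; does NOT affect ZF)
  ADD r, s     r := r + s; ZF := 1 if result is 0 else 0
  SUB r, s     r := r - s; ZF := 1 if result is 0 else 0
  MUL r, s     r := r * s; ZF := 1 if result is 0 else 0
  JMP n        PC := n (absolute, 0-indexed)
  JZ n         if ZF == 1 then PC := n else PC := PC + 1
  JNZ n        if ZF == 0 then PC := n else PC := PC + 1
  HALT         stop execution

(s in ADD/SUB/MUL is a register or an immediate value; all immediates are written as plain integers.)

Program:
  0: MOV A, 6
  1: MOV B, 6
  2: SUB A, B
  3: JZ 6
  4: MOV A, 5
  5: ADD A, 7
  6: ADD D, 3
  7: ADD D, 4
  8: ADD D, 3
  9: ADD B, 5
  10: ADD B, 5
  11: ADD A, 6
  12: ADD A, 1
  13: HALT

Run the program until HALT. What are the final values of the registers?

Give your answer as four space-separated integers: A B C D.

Step 1: PC=0 exec 'MOV A, 6'. After: A=6 B=0 C=0 D=0 ZF=0 PC=1
Step 2: PC=1 exec 'MOV B, 6'. After: A=6 B=6 C=0 D=0 ZF=0 PC=2
Step 3: PC=2 exec 'SUB A, B'. After: A=0 B=6 C=0 D=0 ZF=1 PC=3
Step 4: PC=3 exec 'JZ 6'. After: A=0 B=6 C=0 D=0 ZF=1 PC=6
Step 5: PC=6 exec 'ADD D, 3'. After: A=0 B=6 C=0 D=3 ZF=0 PC=7
Step 6: PC=7 exec 'ADD D, 4'. After: A=0 B=6 C=0 D=7 ZF=0 PC=8
Step 7: PC=8 exec 'ADD D, 3'. After: A=0 B=6 C=0 D=10 ZF=0 PC=9
Step 8: PC=9 exec 'ADD B, 5'. After: A=0 B=11 C=0 D=10 ZF=0 PC=10
Step 9: PC=10 exec 'ADD B, 5'. After: A=0 B=16 C=0 D=10 ZF=0 PC=11
Step 10: PC=11 exec 'ADD A, 6'. After: A=6 B=16 C=0 D=10 ZF=0 PC=12
Step 11: PC=12 exec 'ADD A, 1'. After: A=7 B=16 C=0 D=10 ZF=0 PC=13
Step 12: PC=13 exec 'HALT'. After: A=7 B=16 C=0 D=10 ZF=0 PC=13 HALTED

Answer: 7 16 0 10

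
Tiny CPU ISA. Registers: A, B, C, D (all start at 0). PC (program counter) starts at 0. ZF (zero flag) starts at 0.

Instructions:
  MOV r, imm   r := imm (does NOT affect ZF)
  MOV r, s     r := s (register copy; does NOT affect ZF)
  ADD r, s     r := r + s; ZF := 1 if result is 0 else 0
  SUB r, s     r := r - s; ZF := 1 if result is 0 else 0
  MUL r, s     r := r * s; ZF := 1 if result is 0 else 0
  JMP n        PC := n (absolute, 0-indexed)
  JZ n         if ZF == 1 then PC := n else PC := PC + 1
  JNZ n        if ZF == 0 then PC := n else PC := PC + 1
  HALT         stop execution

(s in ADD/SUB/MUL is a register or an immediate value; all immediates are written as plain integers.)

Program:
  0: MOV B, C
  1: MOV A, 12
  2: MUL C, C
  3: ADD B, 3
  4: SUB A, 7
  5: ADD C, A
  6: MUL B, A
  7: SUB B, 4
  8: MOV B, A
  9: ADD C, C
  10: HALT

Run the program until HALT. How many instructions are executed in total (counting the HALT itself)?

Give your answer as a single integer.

Step 1: PC=0 exec 'MOV B, C'. After: A=0 B=0 C=0 D=0 ZF=0 PC=1
Step 2: PC=1 exec 'MOV A, 12'. After: A=12 B=0 C=0 D=0 ZF=0 PC=2
Step 3: PC=2 exec 'MUL C, C'. After: A=12 B=0 C=0 D=0 ZF=1 PC=3
Step 4: PC=3 exec 'ADD B, 3'. After: A=12 B=3 C=0 D=0 ZF=0 PC=4
Step 5: PC=4 exec 'SUB A, 7'. After: A=5 B=3 C=0 D=0 ZF=0 PC=5
Step 6: PC=5 exec 'ADD C, A'. After: A=5 B=3 C=5 D=0 ZF=0 PC=6
Step 7: PC=6 exec 'MUL B, A'. After: A=5 B=15 C=5 D=0 ZF=0 PC=7
Step 8: PC=7 exec 'SUB B, 4'. After: A=5 B=11 C=5 D=0 ZF=0 PC=8
Step 9: PC=8 exec 'MOV B, A'. After: A=5 B=5 C=5 D=0 ZF=0 PC=9
Step 10: PC=9 exec 'ADD C, C'. After: A=5 B=5 C=10 D=0 ZF=0 PC=10
Step 11: PC=10 exec 'HALT'. After: A=5 B=5 C=10 D=0 ZF=0 PC=10 HALTED
Total instructions executed: 11

Answer: 11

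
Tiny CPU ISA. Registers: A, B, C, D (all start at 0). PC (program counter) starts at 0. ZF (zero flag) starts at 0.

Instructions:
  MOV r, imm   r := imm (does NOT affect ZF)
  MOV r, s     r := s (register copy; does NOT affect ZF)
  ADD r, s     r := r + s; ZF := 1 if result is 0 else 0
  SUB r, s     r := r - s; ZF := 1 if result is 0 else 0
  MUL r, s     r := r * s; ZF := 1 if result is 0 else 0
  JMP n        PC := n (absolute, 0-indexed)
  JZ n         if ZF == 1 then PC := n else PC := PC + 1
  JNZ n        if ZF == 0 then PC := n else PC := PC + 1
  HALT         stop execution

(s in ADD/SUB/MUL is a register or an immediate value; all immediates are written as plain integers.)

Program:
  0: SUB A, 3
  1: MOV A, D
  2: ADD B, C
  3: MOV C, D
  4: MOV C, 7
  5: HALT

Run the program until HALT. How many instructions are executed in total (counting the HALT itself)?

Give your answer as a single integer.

Answer: 6

Derivation:
Step 1: PC=0 exec 'SUB A, 3'. After: A=-3 B=0 C=0 D=0 ZF=0 PC=1
Step 2: PC=1 exec 'MOV A, D'. After: A=0 B=0 C=0 D=0 ZF=0 PC=2
Step 3: PC=2 exec 'ADD B, C'. After: A=0 B=0 C=0 D=0 ZF=1 PC=3
Step 4: PC=3 exec 'MOV C, D'. After: A=0 B=0 C=0 D=0 ZF=1 PC=4
Step 5: PC=4 exec 'MOV C, 7'. After: A=0 B=0 C=7 D=0 ZF=1 PC=5
Step 6: PC=5 exec 'HALT'. After: A=0 B=0 C=7 D=0 ZF=1 PC=5 HALTED
Total instructions executed: 6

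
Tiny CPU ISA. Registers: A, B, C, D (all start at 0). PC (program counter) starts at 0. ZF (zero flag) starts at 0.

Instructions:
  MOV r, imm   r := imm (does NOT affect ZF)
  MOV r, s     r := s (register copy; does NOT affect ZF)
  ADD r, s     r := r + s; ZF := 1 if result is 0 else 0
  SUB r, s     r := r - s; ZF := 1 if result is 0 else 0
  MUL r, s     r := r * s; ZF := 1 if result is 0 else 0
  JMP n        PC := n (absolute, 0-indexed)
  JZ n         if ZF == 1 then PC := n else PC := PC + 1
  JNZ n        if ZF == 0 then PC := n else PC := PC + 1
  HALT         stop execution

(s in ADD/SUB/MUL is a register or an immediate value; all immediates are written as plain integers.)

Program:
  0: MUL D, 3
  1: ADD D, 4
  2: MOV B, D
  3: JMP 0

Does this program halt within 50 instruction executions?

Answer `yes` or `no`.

Step 1: PC=0 exec 'MUL D, 3'. After: A=0 B=0 C=0 D=0 ZF=1 PC=1
Step 2: PC=1 exec 'ADD D, 4'. After: A=0 B=0 C=0 D=4 ZF=0 PC=2
Step 3: PC=2 exec 'MOV B, D'. After: A=0 B=4 C=0 D=4 ZF=0 PC=3
Step 4: PC=3 exec 'JMP 0'. After: A=0 B=4 C=0 D=4 ZF=0 PC=0
Step 5: PC=0 exec 'MUL D, 3'. After: A=0 B=4 C=0 D=12 ZF=0 PC=1
Step 6: PC=1 exec 'ADD D, 4'. After: A=0 B=4 C=0 D=16 ZF=0 PC=2
Step 7: PC=2 exec 'MOV B, D'. After: A=0 B=16 C=0 D=16 ZF=0 PC=3
Step 8: PC=3 exec 'JMP 0'. After: A=0 B=16 C=0 D=16 ZF=0 PC=0
Step 9: PC=0 exec 'MUL D, 3'. After: A=0 B=16 C=0 D=48 ZF=0 PC=1
Step 10: PC=1 exec 'ADD D, 4'. After: A=0 B=16 C=0 D=52 ZF=0 PC=2
Step 11: PC=2 exec 'MOV B, D'. After: A=0 B=52 C=0 D=52 ZF=0 PC=3
Step 12: PC=3 exec 'JMP 0'. After: A=0 B=52 C=0 D=52 ZF=0 PC=0
Step 13: PC=0 exec 'MUL D, 3'. After: A=0 B=52 C=0 D=156 ZF=0 PC=1
Step 14: PC=1 exec 'ADD D, 4'. After: A=0 B=52 C=0 D=160 ZF=0 PC=2
Step 15: PC=2 exec 'MOV B, D'. After: A=0 B=160 C=0 D=160 ZF=0 PC=3
After 50 steps: not halted. PC revisits the same instructions with no path to HALT; will never halt.

Answer: no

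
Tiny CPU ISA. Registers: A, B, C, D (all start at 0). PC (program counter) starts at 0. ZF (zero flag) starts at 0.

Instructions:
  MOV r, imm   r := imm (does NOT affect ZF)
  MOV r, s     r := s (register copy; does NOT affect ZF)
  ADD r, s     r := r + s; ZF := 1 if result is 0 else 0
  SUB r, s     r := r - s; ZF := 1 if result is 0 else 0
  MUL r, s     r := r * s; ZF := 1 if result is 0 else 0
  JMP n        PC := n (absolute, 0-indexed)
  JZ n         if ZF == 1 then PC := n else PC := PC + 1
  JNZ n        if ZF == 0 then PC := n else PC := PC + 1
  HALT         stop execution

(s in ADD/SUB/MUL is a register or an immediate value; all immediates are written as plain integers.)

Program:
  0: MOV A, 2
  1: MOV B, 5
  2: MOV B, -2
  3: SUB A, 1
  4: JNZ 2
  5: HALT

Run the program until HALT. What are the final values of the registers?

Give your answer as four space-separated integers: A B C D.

Step 1: PC=0 exec 'MOV A, 2'. After: A=2 B=0 C=0 D=0 ZF=0 PC=1
Step 2: PC=1 exec 'MOV B, 5'. After: A=2 B=5 C=0 D=0 ZF=0 PC=2
Step 3: PC=2 exec 'MOV B, -2'. After: A=2 B=-2 C=0 D=0 ZF=0 PC=3
Step 4: PC=3 exec 'SUB A, 1'. After: A=1 B=-2 C=0 D=0 ZF=0 PC=4
Step 5: PC=4 exec 'JNZ 2'. After: A=1 B=-2 C=0 D=0 ZF=0 PC=2
Step 6: PC=2 exec 'MOV B, -2'. After: A=1 B=-2 C=0 D=0 ZF=0 PC=3
Step 7: PC=3 exec 'SUB A, 1'. After: A=0 B=-2 C=0 D=0 ZF=1 PC=4
Step 8: PC=4 exec 'JNZ 2'. After: A=0 B=-2 C=0 D=0 ZF=1 PC=5
Step 9: PC=5 exec 'HALT'. After: A=0 B=-2 C=0 D=0 ZF=1 PC=5 HALTED

Answer: 0 -2 0 0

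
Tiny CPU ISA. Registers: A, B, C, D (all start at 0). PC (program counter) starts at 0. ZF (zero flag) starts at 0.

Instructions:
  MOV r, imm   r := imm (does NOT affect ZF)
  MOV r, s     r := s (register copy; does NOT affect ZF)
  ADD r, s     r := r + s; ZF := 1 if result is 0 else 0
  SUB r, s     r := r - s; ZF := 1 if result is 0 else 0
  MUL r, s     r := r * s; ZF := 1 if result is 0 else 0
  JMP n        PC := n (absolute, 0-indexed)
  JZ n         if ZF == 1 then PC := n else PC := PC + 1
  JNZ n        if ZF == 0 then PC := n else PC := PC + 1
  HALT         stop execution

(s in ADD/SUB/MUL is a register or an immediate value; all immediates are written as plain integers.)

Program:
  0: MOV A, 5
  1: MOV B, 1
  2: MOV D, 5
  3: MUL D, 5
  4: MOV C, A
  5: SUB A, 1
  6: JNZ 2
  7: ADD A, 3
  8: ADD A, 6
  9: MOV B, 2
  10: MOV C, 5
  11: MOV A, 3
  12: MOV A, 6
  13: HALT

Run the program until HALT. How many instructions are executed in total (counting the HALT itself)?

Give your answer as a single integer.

Answer: 34

Derivation:
Step 1: PC=0 exec 'MOV A, 5'. After: A=5 B=0 C=0 D=0 ZF=0 PC=1
Step 2: PC=1 exec 'MOV B, 1'. After: A=5 B=1 C=0 D=0 ZF=0 PC=2
Step 3: PC=2 exec 'MOV D, 5'. After: A=5 B=1 C=0 D=5 ZF=0 PC=3
Step 4: PC=3 exec 'MUL D, 5'. After: A=5 B=1 C=0 D=25 ZF=0 PC=4
Step 5: PC=4 exec 'MOV C, A'. After: A=5 B=1 C=5 D=25 ZF=0 PC=5
Step 6: PC=5 exec 'SUB A, 1'. After: A=4 B=1 C=5 D=25 ZF=0 PC=6
Step 7: PC=6 exec 'JNZ 2'. After: A=4 B=1 C=5 D=25 ZF=0 PC=2
Step 8: PC=2 exec 'MOV D, 5'. After: A=4 B=1 C=5 D=5 ZF=0 PC=3
Step 9: PC=3 exec 'MUL D, 5'. After: A=4 B=1 C=5 D=25 ZF=0 PC=4
Step 10: PC=4 exec 'MOV C, A'. After: A=4 B=1 C=4 D=25 ZF=0 PC=5
Step 11: PC=5 exec 'SUB A, 1'. After: A=3 B=1 C=4 D=25 ZF=0 PC=6
Step 12: PC=6 exec 'JNZ 2'. After: A=3 B=1 C=4 D=25 ZF=0 PC=2
Step 13: PC=2 exec 'MOV D, 5'. After: A=3 B=1 C=4 D=5 ZF=0 PC=3
Step 14: PC=3 exec 'MUL D, 5'. After: A=3 B=1 C=4 D=25 ZF=0 PC=4
Step 15: PC=4 exec 'MOV C, A'. After: A=3 B=1 C=3 D=25 ZF=0 PC=5
Step 16: PC=5 exec 'SUB A, 1'. After: A=2 B=1 C=3 D=25 ZF=0 PC=6
Step 17: PC=6 exec 'JNZ 2'. After: A=2 B=1 C=3 D=25 ZF=0 PC=2
Step 18: PC=2 exec 'MOV D, 5'. After: A=2 B=1 C=3 D=5 ZF=0 PC=3
Step 19: PC=3 exec 'MUL D, 5'. After: A=2 B=1 C=3 D=25 ZF=0 PC=4
Step 20: PC=4 exec 'MOV C, A'. After: A=2 B=1 C=2 D=25 ZF=0 PC=5
Step 21: PC=5 exec 'SUB A, 1'. After: A=1 B=1 C=2 D=25 ZF=0 PC=6
Step 22: PC=6 exec 'JNZ 2'. After: A=1 B=1 C=2 D=25 ZF=0 PC=2
Step 23: PC=2 exec 'MOV D, 5'. After: A=1 B=1 C=2 D=5 ZF=0 PC=3
Step 24: PC=3 exec 'MUL D, 5'. After: A=1 B=1 C=2 D=25 ZF=0 PC=4
Step 25: PC=4 exec 'MOV C, A'. After: A=1 B=1 C=1 D=25 ZF=0 PC=5
Step 26: PC=5 exec 'SUB A, 1'. After: A=0 B=1 C=1 D=25 ZF=1 PC=6
Step 27: PC=6 exec 'JNZ 2'. After: A=0 B=1 C=1 D=25 ZF=1 PC=7
Step 28: PC=7 exec 'ADD A, 3'. After: A=3 B=1 C=1 D=25 ZF=0 PC=8
Step 29: PC=8 exec 'ADD A, 6'. After: A=9 B=1 C=1 D=25 ZF=0 PC=9
Step 30: PC=9 exec 'MOV B, 2'. After: A=9 B=2 C=1 D=25 ZF=0 PC=10
Step 31: PC=10 exec 'MOV C, 5'. After: A=9 B=2 C=5 D=25 ZF=0 PC=11
Step 32: PC=11 exec 'MOV A, 3'. After: A=3 B=2 C=5 D=25 ZF=0 PC=12
Step 33: PC=12 exec 'MOV A, 6'. After: A=6 B=2 C=5 D=25 ZF=0 PC=13
Step 34: PC=13 exec 'HALT'. After: A=6 B=2 C=5 D=25 ZF=0 PC=13 HALTED
Total instructions executed: 34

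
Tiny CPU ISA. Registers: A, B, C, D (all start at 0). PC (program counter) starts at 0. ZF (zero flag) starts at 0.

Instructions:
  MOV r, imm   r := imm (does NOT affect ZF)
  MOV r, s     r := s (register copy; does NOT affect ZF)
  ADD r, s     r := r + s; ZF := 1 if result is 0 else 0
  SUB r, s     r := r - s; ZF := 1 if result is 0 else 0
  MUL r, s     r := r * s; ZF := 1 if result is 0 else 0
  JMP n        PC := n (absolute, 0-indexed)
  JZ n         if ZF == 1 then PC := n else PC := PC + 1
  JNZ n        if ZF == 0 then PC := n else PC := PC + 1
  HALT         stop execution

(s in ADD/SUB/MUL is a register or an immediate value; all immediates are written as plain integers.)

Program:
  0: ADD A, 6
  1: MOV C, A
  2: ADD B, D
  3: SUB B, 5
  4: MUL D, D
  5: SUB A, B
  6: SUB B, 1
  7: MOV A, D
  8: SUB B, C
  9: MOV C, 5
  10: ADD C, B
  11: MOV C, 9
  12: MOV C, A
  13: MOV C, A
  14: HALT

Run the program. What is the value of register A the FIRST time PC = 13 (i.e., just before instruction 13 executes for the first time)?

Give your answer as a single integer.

Step 1: PC=0 exec 'ADD A, 6'. After: A=6 B=0 C=0 D=0 ZF=0 PC=1
Step 2: PC=1 exec 'MOV C, A'. After: A=6 B=0 C=6 D=0 ZF=0 PC=2
Step 3: PC=2 exec 'ADD B, D'. After: A=6 B=0 C=6 D=0 ZF=1 PC=3
Step 4: PC=3 exec 'SUB B, 5'. After: A=6 B=-5 C=6 D=0 ZF=0 PC=4
Step 5: PC=4 exec 'MUL D, D'. After: A=6 B=-5 C=6 D=0 ZF=1 PC=5
Step 6: PC=5 exec 'SUB A, B'. After: A=11 B=-5 C=6 D=0 ZF=0 PC=6
Step 7: PC=6 exec 'SUB B, 1'. After: A=11 B=-6 C=6 D=0 ZF=0 PC=7
Step 8: PC=7 exec 'MOV A, D'. After: A=0 B=-6 C=6 D=0 ZF=0 PC=8
Step 9: PC=8 exec 'SUB B, C'. After: A=0 B=-12 C=6 D=0 ZF=0 PC=9
Step 10: PC=9 exec 'MOV C, 5'. After: A=0 B=-12 C=5 D=0 ZF=0 PC=10
Step 11: PC=10 exec 'ADD C, B'. After: A=0 B=-12 C=-7 D=0 ZF=0 PC=11
Step 12: PC=11 exec 'MOV C, 9'. After: A=0 B=-12 C=9 D=0 ZF=0 PC=12
Step 13: PC=12 exec 'MOV C, A'. After: A=0 B=-12 C=0 D=0 ZF=0 PC=13
First time PC=13: A=0

0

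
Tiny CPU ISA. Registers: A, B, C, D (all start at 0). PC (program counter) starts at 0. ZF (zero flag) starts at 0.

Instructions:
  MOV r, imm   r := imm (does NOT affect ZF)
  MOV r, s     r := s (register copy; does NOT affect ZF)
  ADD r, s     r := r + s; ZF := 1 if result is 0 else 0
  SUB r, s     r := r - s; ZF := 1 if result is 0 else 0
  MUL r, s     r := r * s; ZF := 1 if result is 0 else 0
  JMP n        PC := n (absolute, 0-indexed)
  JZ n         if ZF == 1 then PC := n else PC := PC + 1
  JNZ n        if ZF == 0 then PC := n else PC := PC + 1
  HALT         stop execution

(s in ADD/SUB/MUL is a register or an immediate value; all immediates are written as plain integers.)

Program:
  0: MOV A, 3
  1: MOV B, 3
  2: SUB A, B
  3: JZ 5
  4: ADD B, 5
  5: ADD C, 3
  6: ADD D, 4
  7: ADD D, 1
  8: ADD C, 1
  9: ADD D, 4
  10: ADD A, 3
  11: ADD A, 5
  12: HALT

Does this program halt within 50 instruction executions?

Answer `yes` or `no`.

Step 1: PC=0 exec 'MOV A, 3'. After: A=3 B=0 C=0 D=0 ZF=0 PC=1
Step 2: PC=1 exec 'MOV B, 3'. After: A=3 B=3 C=0 D=0 ZF=0 PC=2
Step 3: PC=2 exec 'SUB A, B'. After: A=0 B=3 C=0 D=0 ZF=1 PC=3
Step 4: PC=3 exec 'JZ 5'. After: A=0 B=3 C=0 D=0 ZF=1 PC=5
Step 5: PC=5 exec 'ADD C, 3'. After: A=0 B=3 C=3 D=0 ZF=0 PC=6
Step 6: PC=6 exec 'ADD D, 4'. After: A=0 B=3 C=3 D=4 ZF=0 PC=7
Step 7: PC=7 exec 'ADD D, 1'. After: A=0 B=3 C=3 D=5 ZF=0 PC=8
Step 8: PC=8 exec 'ADD C, 1'. After: A=0 B=3 C=4 D=5 ZF=0 PC=9
Step 9: PC=9 exec 'ADD D, 4'. After: A=0 B=3 C=4 D=9 ZF=0 PC=10
Step 10: PC=10 exec 'ADD A, 3'. After: A=3 B=3 C=4 D=9 ZF=0 PC=11
Step 11: PC=11 exec 'ADD A, 5'. After: A=8 B=3 C=4 D=9 ZF=0 PC=12
Step 12: PC=12 exec 'HALT'. After: A=8 B=3 C=4 D=9 ZF=0 PC=12 HALTED

Answer: yes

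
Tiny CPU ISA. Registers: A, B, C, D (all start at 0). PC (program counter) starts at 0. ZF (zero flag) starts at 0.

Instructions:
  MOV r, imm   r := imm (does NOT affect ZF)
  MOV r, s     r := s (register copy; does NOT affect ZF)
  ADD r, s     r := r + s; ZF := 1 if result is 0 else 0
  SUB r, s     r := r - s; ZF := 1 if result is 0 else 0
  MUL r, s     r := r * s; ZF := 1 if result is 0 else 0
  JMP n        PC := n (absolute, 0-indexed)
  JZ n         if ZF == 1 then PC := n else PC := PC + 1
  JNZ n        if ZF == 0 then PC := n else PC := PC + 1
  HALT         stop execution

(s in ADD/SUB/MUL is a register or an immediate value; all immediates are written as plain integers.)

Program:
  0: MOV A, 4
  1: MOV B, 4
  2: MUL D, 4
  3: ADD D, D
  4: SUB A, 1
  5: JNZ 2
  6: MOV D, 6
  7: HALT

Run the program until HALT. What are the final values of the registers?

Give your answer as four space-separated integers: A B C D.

Answer: 0 4 0 6

Derivation:
Step 1: PC=0 exec 'MOV A, 4'. After: A=4 B=0 C=0 D=0 ZF=0 PC=1
Step 2: PC=1 exec 'MOV B, 4'. After: A=4 B=4 C=0 D=0 ZF=0 PC=2
Step 3: PC=2 exec 'MUL D, 4'. After: A=4 B=4 C=0 D=0 ZF=1 PC=3
Step 4: PC=3 exec 'ADD D, D'. After: A=4 B=4 C=0 D=0 ZF=1 PC=4
Step 5: PC=4 exec 'SUB A, 1'. After: A=3 B=4 C=0 D=0 ZF=0 PC=5
Step 6: PC=5 exec 'JNZ 2'. After: A=3 B=4 C=0 D=0 ZF=0 PC=2
Step 7: PC=2 exec 'MUL D, 4'. After: A=3 B=4 C=0 D=0 ZF=1 PC=3
Step 8: PC=3 exec 'ADD D, D'. After: A=3 B=4 C=0 D=0 ZF=1 PC=4
Step 9: PC=4 exec 'SUB A, 1'. After: A=2 B=4 C=0 D=0 ZF=0 PC=5
Step 10: PC=5 exec 'JNZ 2'. After: A=2 B=4 C=0 D=0 ZF=0 PC=2
Step 11: PC=2 exec 'MUL D, 4'. After: A=2 B=4 C=0 D=0 ZF=1 PC=3
Step 12: PC=3 exec 'ADD D, D'. After: A=2 B=4 C=0 D=0 ZF=1 PC=4
Step 13: PC=4 exec 'SUB A, 1'. After: A=1 B=4 C=0 D=0 ZF=0 PC=5
Step 14: PC=5 exec 'JNZ 2'. After: A=1 B=4 C=0 D=0 ZF=0 PC=2
Step 15: PC=2 exec 'MUL D, 4'. After: A=1 B=4 C=0 D=0 ZF=1 PC=3
Step 16: PC=3 exec 'ADD D, D'. After: A=1 B=4 C=0 D=0 ZF=1 PC=4
Step 17: PC=4 exec 'SUB A, 1'. After: A=0 B=4 C=0 D=0 ZF=1 PC=5
Step 18: PC=5 exec 'JNZ 2'. After: A=0 B=4 C=0 D=0 ZF=1 PC=6
Step 19: PC=6 exec 'MOV D, 6'. After: A=0 B=4 C=0 D=6 ZF=1 PC=7
Step 20: PC=7 exec 'HALT'. After: A=0 B=4 C=0 D=6 ZF=1 PC=7 HALTED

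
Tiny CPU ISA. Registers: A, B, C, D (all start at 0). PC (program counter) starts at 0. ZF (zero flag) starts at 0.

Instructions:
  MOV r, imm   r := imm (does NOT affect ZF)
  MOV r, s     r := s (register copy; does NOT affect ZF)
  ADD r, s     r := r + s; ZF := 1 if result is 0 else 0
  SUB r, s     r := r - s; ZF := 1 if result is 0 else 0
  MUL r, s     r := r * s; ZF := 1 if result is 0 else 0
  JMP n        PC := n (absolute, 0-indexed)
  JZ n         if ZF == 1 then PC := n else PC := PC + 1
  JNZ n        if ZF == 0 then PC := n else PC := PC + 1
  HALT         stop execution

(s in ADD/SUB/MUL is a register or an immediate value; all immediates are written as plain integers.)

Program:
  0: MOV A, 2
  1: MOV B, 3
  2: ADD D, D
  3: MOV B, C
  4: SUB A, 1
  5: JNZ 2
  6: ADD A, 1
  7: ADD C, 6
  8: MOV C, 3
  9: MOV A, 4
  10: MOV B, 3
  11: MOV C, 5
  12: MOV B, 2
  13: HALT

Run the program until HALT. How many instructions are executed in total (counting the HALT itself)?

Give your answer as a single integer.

Step 1: PC=0 exec 'MOV A, 2'. After: A=2 B=0 C=0 D=0 ZF=0 PC=1
Step 2: PC=1 exec 'MOV B, 3'. After: A=2 B=3 C=0 D=0 ZF=0 PC=2
Step 3: PC=2 exec 'ADD D, D'. After: A=2 B=3 C=0 D=0 ZF=1 PC=3
Step 4: PC=3 exec 'MOV B, C'. After: A=2 B=0 C=0 D=0 ZF=1 PC=4
Step 5: PC=4 exec 'SUB A, 1'. After: A=1 B=0 C=0 D=0 ZF=0 PC=5
Step 6: PC=5 exec 'JNZ 2'. After: A=1 B=0 C=0 D=0 ZF=0 PC=2
Step 7: PC=2 exec 'ADD D, D'. After: A=1 B=0 C=0 D=0 ZF=1 PC=3
Step 8: PC=3 exec 'MOV B, C'. After: A=1 B=0 C=0 D=0 ZF=1 PC=4
Step 9: PC=4 exec 'SUB A, 1'. After: A=0 B=0 C=0 D=0 ZF=1 PC=5
Step 10: PC=5 exec 'JNZ 2'. After: A=0 B=0 C=0 D=0 ZF=1 PC=6
Step 11: PC=6 exec 'ADD A, 1'. After: A=1 B=0 C=0 D=0 ZF=0 PC=7
Step 12: PC=7 exec 'ADD C, 6'. After: A=1 B=0 C=6 D=0 ZF=0 PC=8
Step 13: PC=8 exec 'MOV C, 3'. After: A=1 B=0 C=3 D=0 ZF=0 PC=9
Step 14: PC=9 exec 'MOV A, 4'. After: A=4 B=0 C=3 D=0 ZF=0 PC=10
Step 15: PC=10 exec 'MOV B, 3'. After: A=4 B=3 C=3 D=0 ZF=0 PC=11
Step 16: PC=11 exec 'MOV C, 5'. After: A=4 B=3 C=5 D=0 ZF=0 PC=12
Step 17: PC=12 exec 'MOV B, 2'. After: A=4 B=2 C=5 D=0 ZF=0 PC=13
Step 18: PC=13 exec 'HALT'. After: A=4 B=2 C=5 D=0 ZF=0 PC=13 HALTED
Total instructions executed: 18

Answer: 18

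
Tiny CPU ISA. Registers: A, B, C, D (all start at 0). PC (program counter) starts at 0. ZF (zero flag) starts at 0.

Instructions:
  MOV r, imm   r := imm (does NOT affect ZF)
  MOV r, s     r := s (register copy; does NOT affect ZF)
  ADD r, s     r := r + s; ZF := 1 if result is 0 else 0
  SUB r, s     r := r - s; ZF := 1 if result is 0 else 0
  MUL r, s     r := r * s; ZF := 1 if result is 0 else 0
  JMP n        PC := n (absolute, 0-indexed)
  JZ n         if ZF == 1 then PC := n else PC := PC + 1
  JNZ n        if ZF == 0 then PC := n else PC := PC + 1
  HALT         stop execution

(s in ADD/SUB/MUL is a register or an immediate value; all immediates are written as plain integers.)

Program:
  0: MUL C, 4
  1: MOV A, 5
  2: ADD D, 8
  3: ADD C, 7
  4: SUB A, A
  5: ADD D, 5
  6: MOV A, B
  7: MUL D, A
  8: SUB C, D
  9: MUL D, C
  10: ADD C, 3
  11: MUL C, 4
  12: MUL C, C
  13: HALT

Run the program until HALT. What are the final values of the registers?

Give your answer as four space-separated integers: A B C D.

Answer: 0 0 1600 0

Derivation:
Step 1: PC=0 exec 'MUL C, 4'. After: A=0 B=0 C=0 D=0 ZF=1 PC=1
Step 2: PC=1 exec 'MOV A, 5'. After: A=5 B=0 C=0 D=0 ZF=1 PC=2
Step 3: PC=2 exec 'ADD D, 8'. After: A=5 B=0 C=0 D=8 ZF=0 PC=3
Step 4: PC=3 exec 'ADD C, 7'. After: A=5 B=0 C=7 D=8 ZF=0 PC=4
Step 5: PC=4 exec 'SUB A, A'. After: A=0 B=0 C=7 D=8 ZF=1 PC=5
Step 6: PC=5 exec 'ADD D, 5'. After: A=0 B=0 C=7 D=13 ZF=0 PC=6
Step 7: PC=6 exec 'MOV A, B'. After: A=0 B=0 C=7 D=13 ZF=0 PC=7
Step 8: PC=7 exec 'MUL D, A'. After: A=0 B=0 C=7 D=0 ZF=1 PC=8
Step 9: PC=8 exec 'SUB C, D'. After: A=0 B=0 C=7 D=0 ZF=0 PC=9
Step 10: PC=9 exec 'MUL D, C'. After: A=0 B=0 C=7 D=0 ZF=1 PC=10
Step 11: PC=10 exec 'ADD C, 3'. After: A=0 B=0 C=10 D=0 ZF=0 PC=11
Step 12: PC=11 exec 'MUL C, 4'. After: A=0 B=0 C=40 D=0 ZF=0 PC=12
Step 13: PC=12 exec 'MUL C, C'. After: A=0 B=0 C=1600 D=0 ZF=0 PC=13
Step 14: PC=13 exec 'HALT'. After: A=0 B=0 C=1600 D=0 ZF=0 PC=13 HALTED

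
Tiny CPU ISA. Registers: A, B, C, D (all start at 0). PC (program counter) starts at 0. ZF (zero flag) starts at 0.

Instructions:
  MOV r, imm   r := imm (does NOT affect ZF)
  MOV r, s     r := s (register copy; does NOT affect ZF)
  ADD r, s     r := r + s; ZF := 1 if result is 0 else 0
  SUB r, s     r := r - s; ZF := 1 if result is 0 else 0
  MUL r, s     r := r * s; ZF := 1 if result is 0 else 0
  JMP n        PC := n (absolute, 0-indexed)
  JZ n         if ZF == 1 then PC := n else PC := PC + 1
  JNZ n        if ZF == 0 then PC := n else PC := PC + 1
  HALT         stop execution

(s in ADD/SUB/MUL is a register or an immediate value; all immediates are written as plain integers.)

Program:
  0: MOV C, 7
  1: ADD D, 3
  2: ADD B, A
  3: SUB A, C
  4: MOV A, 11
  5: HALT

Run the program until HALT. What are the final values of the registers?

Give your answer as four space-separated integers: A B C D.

Step 1: PC=0 exec 'MOV C, 7'. After: A=0 B=0 C=7 D=0 ZF=0 PC=1
Step 2: PC=1 exec 'ADD D, 3'. After: A=0 B=0 C=7 D=3 ZF=0 PC=2
Step 3: PC=2 exec 'ADD B, A'. After: A=0 B=0 C=7 D=3 ZF=1 PC=3
Step 4: PC=3 exec 'SUB A, C'. After: A=-7 B=0 C=7 D=3 ZF=0 PC=4
Step 5: PC=4 exec 'MOV A, 11'. After: A=11 B=0 C=7 D=3 ZF=0 PC=5
Step 6: PC=5 exec 'HALT'. After: A=11 B=0 C=7 D=3 ZF=0 PC=5 HALTED

Answer: 11 0 7 3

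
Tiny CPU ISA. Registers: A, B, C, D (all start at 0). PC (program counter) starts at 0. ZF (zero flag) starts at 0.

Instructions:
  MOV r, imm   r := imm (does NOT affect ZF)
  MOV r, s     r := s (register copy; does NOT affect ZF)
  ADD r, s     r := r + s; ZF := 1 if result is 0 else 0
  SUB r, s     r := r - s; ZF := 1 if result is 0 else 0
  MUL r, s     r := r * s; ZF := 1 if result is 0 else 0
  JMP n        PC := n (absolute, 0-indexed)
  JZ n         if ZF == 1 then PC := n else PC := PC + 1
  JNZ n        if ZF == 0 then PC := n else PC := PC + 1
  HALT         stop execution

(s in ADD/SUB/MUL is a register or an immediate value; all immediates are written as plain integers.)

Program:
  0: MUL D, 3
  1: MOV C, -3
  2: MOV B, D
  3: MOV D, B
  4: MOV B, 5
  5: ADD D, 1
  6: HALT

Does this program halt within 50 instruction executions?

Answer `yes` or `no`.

Answer: yes

Derivation:
Step 1: PC=0 exec 'MUL D, 3'. After: A=0 B=0 C=0 D=0 ZF=1 PC=1
Step 2: PC=1 exec 'MOV C, -3'. After: A=0 B=0 C=-3 D=0 ZF=1 PC=2
Step 3: PC=2 exec 'MOV B, D'. After: A=0 B=0 C=-3 D=0 ZF=1 PC=3
Step 4: PC=3 exec 'MOV D, B'. After: A=0 B=0 C=-3 D=0 ZF=1 PC=4
Step 5: PC=4 exec 'MOV B, 5'. After: A=0 B=5 C=-3 D=0 ZF=1 PC=5
Step 6: PC=5 exec 'ADD D, 1'. After: A=0 B=5 C=-3 D=1 ZF=0 PC=6
Step 7: PC=6 exec 'HALT'. After: A=0 B=5 C=-3 D=1 ZF=0 PC=6 HALTED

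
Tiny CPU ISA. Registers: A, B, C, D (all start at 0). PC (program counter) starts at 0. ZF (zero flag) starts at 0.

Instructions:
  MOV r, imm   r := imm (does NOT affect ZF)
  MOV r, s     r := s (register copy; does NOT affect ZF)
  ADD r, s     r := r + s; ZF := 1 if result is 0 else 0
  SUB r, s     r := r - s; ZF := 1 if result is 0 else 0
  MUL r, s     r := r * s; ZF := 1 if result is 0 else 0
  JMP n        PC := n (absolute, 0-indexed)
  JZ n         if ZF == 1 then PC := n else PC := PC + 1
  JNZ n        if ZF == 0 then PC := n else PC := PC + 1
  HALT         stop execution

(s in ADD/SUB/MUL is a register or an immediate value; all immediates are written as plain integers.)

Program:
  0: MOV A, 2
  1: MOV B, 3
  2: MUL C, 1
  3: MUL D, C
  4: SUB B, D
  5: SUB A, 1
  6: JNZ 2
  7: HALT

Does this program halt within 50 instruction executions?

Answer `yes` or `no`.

Answer: yes

Derivation:
Step 1: PC=0 exec 'MOV A, 2'. After: A=2 B=0 C=0 D=0 ZF=0 PC=1
Step 2: PC=1 exec 'MOV B, 3'. After: A=2 B=3 C=0 D=0 ZF=0 PC=2
Step 3: PC=2 exec 'MUL C, 1'. After: A=2 B=3 C=0 D=0 ZF=1 PC=3
Step 4: PC=3 exec 'MUL D, C'. After: A=2 B=3 C=0 D=0 ZF=1 PC=4
Step 5: PC=4 exec 'SUB B, D'. After: A=2 B=3 C=0 D=0 ZF=0 PC=5
Step 6: PC=5 exec 'SUB A, 1'. After: A=1 B=3 C=0 D=0 ZF=0 PC=6
Step 7: PC=6 exec 'JNZ 2'. After: A=1 B=3 C=0 D=0 ZF=0 PC=2
Step 8: PC=2 exec 'MUL C, 1'. After: A=1 B=3 C=0 D=0 ZF=1 PC=3
Step 9: PC=3 exec 'MUL D, C'. After: A=1 B=3 C=0 D=0 ZF=1 PC=4
Step 10: PC=4 exec 'SUB B, D'. After: A=1 B=3 C=0 D=0 ZF=0 PC=5
Step 11: PC=5 exec 'SUB A, 1'. After: A=0 B=3 C=0 D=0 ZF=1 PC=6
Step 12: PC=6 exec 'JNZ 2'. After: A=0 B=3 C=0 D=0 ZF=1 PC=7
Step 13: PC=7 exec 'HALT'. After: A=0 B=3 C=0 D=0 ZF=1 PC=7 HALTED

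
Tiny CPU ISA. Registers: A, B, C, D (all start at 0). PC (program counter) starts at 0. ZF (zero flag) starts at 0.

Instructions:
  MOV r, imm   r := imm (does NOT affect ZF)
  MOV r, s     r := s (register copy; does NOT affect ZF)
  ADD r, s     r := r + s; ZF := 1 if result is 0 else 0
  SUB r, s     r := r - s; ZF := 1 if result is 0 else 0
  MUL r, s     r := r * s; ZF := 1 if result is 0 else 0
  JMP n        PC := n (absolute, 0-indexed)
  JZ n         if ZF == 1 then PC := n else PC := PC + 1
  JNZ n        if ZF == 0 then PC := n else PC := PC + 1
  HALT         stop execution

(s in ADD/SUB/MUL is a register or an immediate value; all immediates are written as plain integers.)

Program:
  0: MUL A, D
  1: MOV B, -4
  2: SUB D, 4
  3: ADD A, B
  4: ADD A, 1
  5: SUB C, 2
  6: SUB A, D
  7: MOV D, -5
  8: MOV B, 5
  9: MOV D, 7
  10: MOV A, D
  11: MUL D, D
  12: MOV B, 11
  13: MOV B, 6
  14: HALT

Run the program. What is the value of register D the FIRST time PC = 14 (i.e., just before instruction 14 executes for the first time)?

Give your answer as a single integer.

Step 1: PC=0 exec 'MUL A, D'. After: A=0 B=0 C=0 D=0 ZF=1 PC=1
Step 2: PC=1 exec 'MOV B, -4'. After: A=0 B=-4 C=0 D=0 ZF=1 PC=2
Step 3: PC=2 exec 'SUB D, 4'. After: A=0 B=-4 C=0 D=-4 ZF=0 PC=3
Step 4: PC=3 exec 'ADD A, B'. After: A=-4 B=-4 C=0 D=-4 ZF=0 PC=4
Step 5: PC=4 exec 'ADD A, 1'. After: A=-3 B=-4 C=0 D=-4 ZF=0 PC=5
Step 6: PC=5 exec 'SUB C, 2'. After: A=-3 B=-4 C=-2 D=-4 ZF=0 PC=6
Step 7: PC=6 exec 'SUB A, D'. After: A=1 B=-4 C=-2 D=-4 ZF=0 PC=7
Step 8: PC=7 exec 'MOV D, -5'. After: A=1 B=-4 C=-2 D=-5 ZF=0 PC=8
Step 9: PC=8 exec 'MOV B, 5'. After: A=1 B=5 C=-2 D=-5 ZF=0 PC=9
Step 10: PC=9 exec 'MOV D, 7'. After: A=1 B=5 C=-2 D=7 ZF=0 PC=10
Step 11: PC=10 exec 'MOV A, D'. After: A=7 B=5 C=-2 D=7 ZF=0 PC=11
Step 12: PC=11 exec 'MUL D, D'. After: A=7 B=5 C=-2 D=49 ZF=0 PC=12
Step 13: PC=12 exec 'MOV B, 11'. After: A=7 B=11 C=-2 D=49 ZF=0 PC=13
Step 14: PC=13 exec 'MOV B, 6'. After: A=7 B=6 C=-2 D=49 ZF=0 PC=14
First time PC=14: D=49

49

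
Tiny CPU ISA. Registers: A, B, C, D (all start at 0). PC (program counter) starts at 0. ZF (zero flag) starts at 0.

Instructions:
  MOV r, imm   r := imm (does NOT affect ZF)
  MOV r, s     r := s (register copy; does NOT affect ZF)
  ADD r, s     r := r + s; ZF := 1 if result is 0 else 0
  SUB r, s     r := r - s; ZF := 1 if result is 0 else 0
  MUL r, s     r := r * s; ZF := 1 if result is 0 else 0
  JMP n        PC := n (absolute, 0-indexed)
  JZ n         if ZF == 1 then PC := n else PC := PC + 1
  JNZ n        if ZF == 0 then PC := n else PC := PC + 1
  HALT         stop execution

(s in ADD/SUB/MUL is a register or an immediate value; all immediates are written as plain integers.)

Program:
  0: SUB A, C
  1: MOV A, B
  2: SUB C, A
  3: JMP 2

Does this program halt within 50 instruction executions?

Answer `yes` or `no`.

Answer: no

Derivation:
Step 1: PC=0 exec 'SUB A, C'. After: A=0 B=0 C=0 D=0 ZF=1 PC=1
Step 2: PC=1 exec 'MOV A, B'. After: A=0 B=0 C=0 D=0 ZF=1 PC=2
Step 3: PC=2 exec 'SUB C, A'. After: A=0 B=0 C=0 D=0 ZF=1 PC=3
Step 4: PC=3 exec 'JMP 2'. After: A=0 B=0 C=0 D=0 ZF=1 PC=2
State after step 4 equals state after step 2: the program is in a cycle of length 2 and will never halt.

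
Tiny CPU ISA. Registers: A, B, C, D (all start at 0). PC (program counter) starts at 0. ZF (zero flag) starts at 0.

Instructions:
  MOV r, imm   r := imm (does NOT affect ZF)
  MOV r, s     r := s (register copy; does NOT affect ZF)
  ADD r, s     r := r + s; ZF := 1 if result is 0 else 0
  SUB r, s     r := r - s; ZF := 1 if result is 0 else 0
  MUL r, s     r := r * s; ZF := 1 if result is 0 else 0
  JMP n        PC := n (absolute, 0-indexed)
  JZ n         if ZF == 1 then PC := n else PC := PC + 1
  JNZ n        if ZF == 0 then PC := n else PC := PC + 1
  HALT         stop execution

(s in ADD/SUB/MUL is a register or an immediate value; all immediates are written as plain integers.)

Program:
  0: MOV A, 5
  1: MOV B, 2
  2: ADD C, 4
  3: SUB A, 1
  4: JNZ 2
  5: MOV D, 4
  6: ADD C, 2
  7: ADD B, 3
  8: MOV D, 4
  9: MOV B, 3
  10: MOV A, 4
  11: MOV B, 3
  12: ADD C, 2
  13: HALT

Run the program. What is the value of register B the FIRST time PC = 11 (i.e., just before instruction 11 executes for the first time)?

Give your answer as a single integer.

Step 1: PC=0 exec 'MOV A, 5'. After: A=5 B=0 C=0 D=0 ZF=0 PC=1
Step 2: PC=1 exec 'MOV B, 2'. After: A=5 B=2 C=0 D=0 ZF=0 PC=2
Step 3: PC=2 exec 'ADD C, 4'. After: A=5 B=2 C=4 D=0 ZF=0 PC=3
Step 4: PC=3 exec 'SUB A, 1'. After: A=4 B=2 C=4 D=0 ZF=0 PC=4
Step 5: PC=4 exec 'JNZ 2'. After: A=4 B=2 C=4 D=0 ZF=0 PC=2
Step 6: PC=2 exec 'ADD C, 4'. After: A=4 B=2 C=8 D=0 ZF=0 PC=3
Step 7: PC=3 exec 'SUB A, 1'. After: A=3 B=2 C=8 D=0 ZF=0 PC=4
Step 8: PC=4 exec 'JNZ 2'. After: A=3 B=2 C=8 D=0 ZF=0 PC=2
Step 9: PC=2 exec 'ADD C, 4'. After: A=3 B=2 C=12 D=0 ZF=0 PC=3
Step 10: PC=3 exec 'SUB A, 1'. After: A=2 B=2 C=12 D=0 ZF=0 PC=4
Step 11: PC=4 exec 'JNZ 2'. After: A=2 B=2 C=12 D=0 ZF=0 PC=2
Step 12: PC=2 exec 'ADD C, 4'. After: A=2 B=2 C=16 D=0 ZF=0 PC=3
Step 13: PC=3 exec 'SUB A, 1'. After: A=1 B=2 C=16 D=0 ZF=0 PC=4
Step 14: PC=4 exec 'JNZ 2'. After: A=1 B=2 C=16 D=0 ZF=0 PC=2
Step 15: PC=2 exec 'ADD C, 4'. After: A=1 B=2 C=20 D=0 ZF=0 PC=3
Step 16: PC=3 exec 'SUB A, 1'. After: A=0 B=2 C=20 D=0 ZF=1 PC=4
Step 17: PC=4 exec 'JNZ 2'. After: A=0 B=2 C=20 D=0 ZF=1 PC=5
Step 18: PC=5 exec 'MOV D, 4'. After: A=0 B=2 C=20 D=4 ZF=1 PC=6
Step 19: PC=6 exec 'ADD C, 2'. After: A=0 B=2 C=22 D=4 ZF=0 PC=7
Step 20: PC=7 exec 'ADD B, 3'. After: A=0 B=5 C=22 D=4 ZF=0 PC=8
Step 21: PC=8 exec 'MOV D, 4'. After: A=0 B=5 C=22 D=4 ZF=0 PC=9
Step 22: PC=9 exec 'MOV B, 3'. After: A=0 B=3 C=22 D=4 ZF=0 PC=10
Step 23: PC=10 exec 'MOV A, 4'. After: A=4 B=3 C=22 D=4 ZF=0 PC=11
First time PC=11: B=3

3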